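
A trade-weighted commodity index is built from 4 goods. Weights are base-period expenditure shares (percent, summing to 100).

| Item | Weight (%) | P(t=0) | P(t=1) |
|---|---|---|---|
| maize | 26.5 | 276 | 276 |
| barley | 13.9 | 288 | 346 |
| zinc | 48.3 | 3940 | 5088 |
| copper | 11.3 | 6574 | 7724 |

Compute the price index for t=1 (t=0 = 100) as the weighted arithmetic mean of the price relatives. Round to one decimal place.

118.8

maize: 26.5 × (276/276) = 26.5 × 1.000000 = 26.5000
barley: 13.9 × (346/288) = 13.9 × 1.201389 = 16.6993
zinc: 48.3 × (5088/3940) = 48.3 × 1.291371 = 62.3732
copper: 11.3 × (7724/6574) = 11.3 × 1.174932 = 13.2767
Index = Σ wᵢ·(p₁ᵢ/p₀ᵢ) = 26.5000 + 16.6993 + 62.3732 + 13.2767 = 118.8492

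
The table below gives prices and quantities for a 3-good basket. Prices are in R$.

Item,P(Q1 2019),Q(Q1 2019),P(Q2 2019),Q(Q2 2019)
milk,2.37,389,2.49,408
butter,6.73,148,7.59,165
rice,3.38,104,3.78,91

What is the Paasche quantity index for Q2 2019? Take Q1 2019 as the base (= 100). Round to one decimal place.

Paasche quantity index uses current-period prices as weights.
ΣP(Q2 2019)·Q(Q2 2019) = 2.49×408 + 7.59×165 + 3.78×91 = 1015.92 + 1252.35 + 343.98 = 2612.25
ΣP(Q2 2019)·Q(Q1 2019) = 2.49×389 + 7.59×148 + 3.78×104 = 968.61 + 1123.32 + 393.12 = 2485.05
Index = 2612.25 / 2485.05 × 100 = 105.1186

105.1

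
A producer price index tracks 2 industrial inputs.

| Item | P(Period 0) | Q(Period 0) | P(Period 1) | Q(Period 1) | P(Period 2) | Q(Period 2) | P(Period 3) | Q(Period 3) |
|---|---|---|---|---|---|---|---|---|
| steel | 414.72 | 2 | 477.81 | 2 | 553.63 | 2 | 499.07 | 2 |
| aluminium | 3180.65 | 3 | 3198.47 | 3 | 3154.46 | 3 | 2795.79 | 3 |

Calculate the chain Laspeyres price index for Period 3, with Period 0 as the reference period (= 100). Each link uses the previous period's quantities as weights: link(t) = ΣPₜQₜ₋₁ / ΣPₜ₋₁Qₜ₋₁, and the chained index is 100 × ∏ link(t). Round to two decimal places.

Link Period 0→Period 1:
ΣP(Period 1)Q(Period 0) = 477.81×2 + 3198.47×3 = 955.62 + 9595.41 = 10551.03
ΣP(Period 0)Q(Period 0) = 414.72×2 + 3180.65×3 = 829.44 + 9541.95 = 10371.39
link = 10551.03/10371.39 = 1.017321
Link Period 1→Period 2:
ΣP(Period 2)Q(Period 1) = 553.63×2 + 3154.46×3 = 1107.26 + 9463.38 = 10570.64
ΣP(Period 1)Q(Period 1) = 477.81×2 + 3198.47×3 = 955.62 + 9595.41 = 10551.03
link = 10570.64/10551.03 = 1.001859
Link Period 2→Period 3:
ΣP(Period 3)Q(Period 2) = 499.07×2 + 2795.79×3 = 998.14 + 8387.37 = 9385.51
ΣP(Period 2)Q(Period 2) = 553.63×2 + 3154.46×3 = 1107.26 + 9463.38 = 10570.64
link = 9385.51/10570.64 = 0.887885
Chained index = 100 × 1.017321 × 1.001859 × 0.887885 = 90.4942

90.49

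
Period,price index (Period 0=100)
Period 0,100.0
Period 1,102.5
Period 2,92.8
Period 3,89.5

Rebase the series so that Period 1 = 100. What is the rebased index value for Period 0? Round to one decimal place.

97.6

Rebased(Period 0) = 100.0 / 102.5 × 100 = 97.5610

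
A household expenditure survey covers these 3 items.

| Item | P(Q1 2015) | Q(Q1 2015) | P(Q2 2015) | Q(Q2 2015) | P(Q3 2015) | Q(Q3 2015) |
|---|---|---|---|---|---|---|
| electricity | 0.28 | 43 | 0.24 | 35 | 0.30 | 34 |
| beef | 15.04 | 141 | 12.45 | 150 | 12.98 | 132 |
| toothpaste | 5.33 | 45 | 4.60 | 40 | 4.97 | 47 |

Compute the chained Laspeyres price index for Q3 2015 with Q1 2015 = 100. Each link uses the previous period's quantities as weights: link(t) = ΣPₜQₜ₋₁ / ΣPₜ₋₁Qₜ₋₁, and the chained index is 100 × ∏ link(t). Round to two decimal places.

87.04

Link Q1 2015→Q2 2015:
ΣP(Q2 2015)Q(Q1 2015) = 0.24×43 + 12.45×141 + 4.60×45 = 10.32 + 1755.45 + 207 = 1972.77
ΣP(Q1 2015)Q(Q1 2015) = 0.28×43 + 15.04×141 + 5.33×45 = 12.04 + 2120.64 + 239.85 = 2372.53
link = 1972.77/2372.53 = 0.831505
Link Q2 2015→Q3 2015:
ΣP(Q3 2015)Q(Q2 2015) = 0.30×35 + 12.98×150 + 4.97×40 = 10.5 + 1947 + 198.8 = 2156.3
ΣP(Q2 2015)Q(Q2 2015) = 0.24×35 + 12.45×150 + 4.60×40 = 8.4 + 1867.5 + 184 = 2059.9
link = 2156.3/2059.9 = 1.046798
Chained index = 100 × 0.831505 × 1.046798 = 87.0418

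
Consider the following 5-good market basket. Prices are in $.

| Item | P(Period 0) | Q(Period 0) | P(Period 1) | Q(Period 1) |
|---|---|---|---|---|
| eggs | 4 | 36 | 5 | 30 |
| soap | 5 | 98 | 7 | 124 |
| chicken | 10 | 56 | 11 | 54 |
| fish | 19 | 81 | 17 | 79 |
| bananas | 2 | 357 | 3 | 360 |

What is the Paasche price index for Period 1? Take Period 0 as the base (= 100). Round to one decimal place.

115.3

Paasche price index uses current-period quantities as weights.
ΣP(Period 1)·Q(Period 1) = 5×30 + 7×124 + 11×54 + 17×79 + 3×360 = 150 + 868 + 594 + 1343 + 1080 = 4035
ΣP(Period 0)·Q(Period 1) = 4×30 + 5×124 + 10×54 + 19×79 + 2×360 = 120 + 620 + 540 + 1501 + 720 = 3501
Index = 4035 / 3501 × 100 = 115.2528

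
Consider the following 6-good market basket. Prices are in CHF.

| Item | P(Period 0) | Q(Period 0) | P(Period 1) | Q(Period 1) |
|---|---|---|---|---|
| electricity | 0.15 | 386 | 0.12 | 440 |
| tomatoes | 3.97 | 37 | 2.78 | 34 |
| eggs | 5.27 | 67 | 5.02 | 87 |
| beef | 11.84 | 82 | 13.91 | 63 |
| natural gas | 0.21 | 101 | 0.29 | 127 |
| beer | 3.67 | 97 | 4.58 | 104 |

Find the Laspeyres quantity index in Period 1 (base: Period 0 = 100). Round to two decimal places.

95.16

Laspeyres quantity index uses base-period prices as weights.
ΣP(Period 0)·Q(Period 1) = 0.15×440 + 3.97×34 + 5.27×87 + 11.84×63 + 0.21×127 + 3.67×104 = 66 + 134.98 + 458.49 + 745.92 + 26.67 + 381.68 = 1813.74
ΣP(Period 0)·Q(Period 0) = 0.15×386 + 3.97×37 + 5.27×67 + 11.84×82 + 0.21×101 + 3.67×97 = 57.9 + 146.89 + 353.09 + 970.88 + 21.21 + 355.99 = 1905.96
Index = 1813.74 / 1905.96 × 100 = 95.1615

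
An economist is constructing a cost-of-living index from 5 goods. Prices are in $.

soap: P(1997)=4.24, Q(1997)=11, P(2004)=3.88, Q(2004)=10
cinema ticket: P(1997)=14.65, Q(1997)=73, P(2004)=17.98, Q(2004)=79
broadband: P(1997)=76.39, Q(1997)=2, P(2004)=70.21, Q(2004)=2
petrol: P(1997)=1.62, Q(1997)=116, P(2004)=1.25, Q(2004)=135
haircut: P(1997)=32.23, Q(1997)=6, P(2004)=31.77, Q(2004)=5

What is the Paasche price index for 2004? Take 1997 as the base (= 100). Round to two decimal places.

111.25

Paasche price index uses current-period quantities as weights.
ΣP(2004)·Q(2004) = 3.88×10 + 17.98×79 + 70.21×2 + 1.25×135 + 31.77×5 = 38.8 + 1420.42 + 140.42 + 168.75 + 158.85 = 1927.24
ΣP(1997)·Q(2004) = 4.24×10 + 14.65×79 + 76.39×2 + 1.62×135 + 32.23×5 = 42.4 + 1157.35 + 152.78 + 218.7 + 161.15 = 1732.38
Index = 1927.24 / 1732.38 × 100 = 111.2481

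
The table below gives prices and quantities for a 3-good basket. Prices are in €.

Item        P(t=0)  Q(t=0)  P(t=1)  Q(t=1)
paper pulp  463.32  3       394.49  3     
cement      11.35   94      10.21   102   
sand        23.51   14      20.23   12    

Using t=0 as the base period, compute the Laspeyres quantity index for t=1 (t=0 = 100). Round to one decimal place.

101.6

Laspeyres quantity index uses base-period prices as weights.
ΣP(t=0)·Q(t=1) = 463.32×3 + 11.35×102 + 23.51×12 = 1389.96 + 1157.7 + 282.12 = 2829.78
ΣP(t=0)·Q(t=0) = 463.32×3 + 11.35×94 + 23.51×14 = 1389.96 + 1066.9 + 329.14 = 2786
Index = 2829.78 / 2786 × 100 = 101.5714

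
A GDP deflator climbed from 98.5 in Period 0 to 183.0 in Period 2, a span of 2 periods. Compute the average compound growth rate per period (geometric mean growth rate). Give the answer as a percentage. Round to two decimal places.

Growth factor = (183.0/98.5)^(1/2) = (1.857868)^(1/2) = 1.363036
Growth rate = 1.363036 − 1 = 0.363036 = 36.3036%

36.30%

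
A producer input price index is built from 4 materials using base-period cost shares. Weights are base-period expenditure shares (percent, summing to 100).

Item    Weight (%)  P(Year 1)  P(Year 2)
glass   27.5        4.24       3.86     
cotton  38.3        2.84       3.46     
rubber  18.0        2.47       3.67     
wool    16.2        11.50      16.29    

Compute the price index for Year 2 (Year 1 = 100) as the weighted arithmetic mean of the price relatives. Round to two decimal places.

121.39

glass: 27.5 × (3.86/4.24) = 27.5 × 0.910377 = 25.0354
cotton: 38.3 × (3.46/2.84) = 38.3 × 1.218310 = 46.6613
rubber: 18.0 × (3.67/2.47) = 18.0 × 1.485830 = 26.7449
wool: 16.2 × (16.29/11.50) = 16.2 × 1.416522 = 22.9477
Index = Σ wᵢ·(p₁ᵢ/p₀ᵢ) = 25.0354 + 46.6613 + 26.7449 + 22.9477 = 121.3892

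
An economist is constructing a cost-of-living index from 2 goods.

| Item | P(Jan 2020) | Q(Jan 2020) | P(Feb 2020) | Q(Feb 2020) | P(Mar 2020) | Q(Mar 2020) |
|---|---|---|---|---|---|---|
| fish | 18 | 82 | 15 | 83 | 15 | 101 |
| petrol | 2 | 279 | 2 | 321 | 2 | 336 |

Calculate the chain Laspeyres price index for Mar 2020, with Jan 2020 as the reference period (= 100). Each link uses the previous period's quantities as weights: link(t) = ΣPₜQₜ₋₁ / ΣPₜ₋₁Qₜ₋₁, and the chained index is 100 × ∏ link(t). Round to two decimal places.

Link Jan 2020→Feb 2020:
ΣP(Feb 2020)Q(Jan 2020) = 15×82 + 2×279 = 1230 + 558 = 1788
ΣP(Jan 2020)Q(Jan 2020) = 18×82 + 2×279 = 1476 + 558 = 2034
link = 1788/2034 = 0.879056
Link Feb 2020→Mar 2020:
ΣP(Mar 2020)Q(Feb 2020) = 15×83 + 2×321 = 1245 + 642 = 1887
ΣP(Feb 2020)Q(Feb 2020) = 15×83 + 2×321 = 1245 + 642 = 1887
link = 1887/1887 = 1.000000
Chained index = 100 × 0.879056 × 1.000000 = 87.9056

87.91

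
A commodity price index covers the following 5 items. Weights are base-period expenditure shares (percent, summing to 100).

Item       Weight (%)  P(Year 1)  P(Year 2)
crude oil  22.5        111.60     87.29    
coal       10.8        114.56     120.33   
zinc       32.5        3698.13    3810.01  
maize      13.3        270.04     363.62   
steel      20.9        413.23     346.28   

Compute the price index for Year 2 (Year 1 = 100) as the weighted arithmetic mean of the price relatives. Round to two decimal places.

crude oil: 22.5 × (87.29/111.60) = 22.5 × 0.782168 = 17.5988
coal: 10.8 × (120.33/114.56) = 10.8 × 1.050367 = 11.3440
zinc: 32.5 × (3810.01/3698.13) = 32.5 × 1.030253 = 33.4832
maize: 13.3 × (363.62/270.04) = 13.3 × 1.346541 = 17.9090
steel: 20.9 × (346.28/413.23) = 20.9 × 0.837984 = 17.5139
Index = Σ wᵢ·(p₁ᵢ/p₀ᵢ) = 17.5988 + 11.3440 + 33.4832 + 17.9090 + 17.5139 = 97.8488

97.85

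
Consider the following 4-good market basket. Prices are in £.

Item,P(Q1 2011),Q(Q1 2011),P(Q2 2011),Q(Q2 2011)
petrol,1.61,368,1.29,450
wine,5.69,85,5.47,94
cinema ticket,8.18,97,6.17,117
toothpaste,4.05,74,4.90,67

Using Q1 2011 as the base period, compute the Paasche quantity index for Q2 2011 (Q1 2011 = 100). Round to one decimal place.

112.8

Paasche quantity index uses current-period prices as weights.
ΣP(Q2 2011)·Q(Q2 2011) = 1.29×450 + 5.47×94 + 6.17×117 + 4.90×67 = 580.5 + 514.18 + 721.89 + 328.3 = 2144.87
ΣP(Q2 2011)·Q(Q1 2011) = 1.29×368 + 5.47×85 + 6.17×97 + 4.90×74 = 474.72 + 464.95 + 598.49 + 362.6 = 1900.76
Index = 2144.87 / 1900.76 × 100 = 112.8428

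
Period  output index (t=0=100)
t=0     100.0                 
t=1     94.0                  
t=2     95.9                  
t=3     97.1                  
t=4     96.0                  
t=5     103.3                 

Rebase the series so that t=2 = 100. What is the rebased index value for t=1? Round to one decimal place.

98.0

Rebased(t=1) = 94.0 / 95.9 × 100 = 98.0188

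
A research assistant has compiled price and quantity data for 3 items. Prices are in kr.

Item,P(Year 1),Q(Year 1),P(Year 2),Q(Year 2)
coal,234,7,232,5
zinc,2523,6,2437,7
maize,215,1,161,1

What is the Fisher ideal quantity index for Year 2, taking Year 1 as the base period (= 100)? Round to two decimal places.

112.06

Laspeyres component (base-period weights):
ΣP(Year 1)Q(Year 2) = 234×5 + 2523×7 + 215×1 = 1170 + 17661 + 215 = 19046
ΣP(Year 1)Q(Year 1) = 234×7 + 2523×6 + 215×1 = 1638 + 15138 + 215 = 16991
L = 19046 / 16991 × 100 = 112.0946
Paasche component (current-period weights):
ΣP(Year 2)Q(Year 2) = 232×5 + 2437×7 + 161×1 = 1160 + 17059 + 161 = 18380
ΣP(Year 2)Q(Year 1) = 232×7 + 2437×6 + 161×1 = 1624 + 14622 + 161 = 16407
P = 18380 / 16407 × 100 = 112.0254
Fisher = √(L × P) = √(112.0946 × 112.0254) = 112.0600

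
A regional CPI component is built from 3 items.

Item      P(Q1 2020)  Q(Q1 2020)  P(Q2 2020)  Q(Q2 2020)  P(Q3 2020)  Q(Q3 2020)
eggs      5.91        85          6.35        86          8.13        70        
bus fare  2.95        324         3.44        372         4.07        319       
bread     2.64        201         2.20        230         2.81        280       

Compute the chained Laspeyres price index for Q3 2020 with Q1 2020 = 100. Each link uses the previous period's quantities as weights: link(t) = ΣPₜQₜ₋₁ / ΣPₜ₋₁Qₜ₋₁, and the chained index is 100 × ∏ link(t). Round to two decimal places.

129.27

Link Q1 2020→Q2 2020:
ΣP(Q2 2020)Q(Q1 2020) = 6.35×85 + 3.44×324 + 2.20×201 = 539.75 + 1114.56 + 442.2 = 2096.51
ΣP(Q1 2020)Q(Q1 2020) = 5.91×85 + 2.95×324 + 2.64×201 = 502.35 + 955.8 + 530.64 = 1988.79
link = 2096.51/1988.79 = 1.054164
Link Q2 2020→Q3 2020:
ΣP(Q3 2020)Q(Q2 2020) = 8.13×86 + 4.07×372 + 2.81×230 = 699.18 + 1514.04 + 646.3 = 2859.52
ΣP(Q2 2020)Q(Q2 2020) = 6.35×86 + 3.44×372 + 2.20×230 = 546.1 + 1279.68 + 506 = 2331.78
link = 2859.52/2331.78 = 1.226325
Chained index = 100 × 1.054164 × 1.226325 = 129.2747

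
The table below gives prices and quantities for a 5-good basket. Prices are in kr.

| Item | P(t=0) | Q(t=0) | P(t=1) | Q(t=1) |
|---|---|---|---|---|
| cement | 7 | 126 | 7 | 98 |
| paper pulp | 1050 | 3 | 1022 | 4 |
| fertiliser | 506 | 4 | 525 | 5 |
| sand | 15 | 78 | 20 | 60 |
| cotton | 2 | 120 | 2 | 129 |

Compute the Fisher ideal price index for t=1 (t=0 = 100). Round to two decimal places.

Laspeyres component (base-period weights):
ΣP(t=1)Q(t=0) = 7×126 + 1022×3 + 525×4 + 20×78 + 2×120 = 882 + 3066 + 2100 + 1560 + 240 = 7848
ΣP(t=0)Q(t=0) = 7×126 + 1050×3 + 506×4 + 15×78 + 2×120 = 882 + 3150 + 2024 + 1170 + 240 = 7466
L = 7848 / 7466 × 100 = 105.1165
Paasche component (current-period weights):
ΣP(t=1)Q(t=1) = 7×98 + 1022×4 + 525×5 + 20×60 + 2×129 = 686 + 4088 + 2625 + 1200 + 258 = 8857
ΣP(t=0)Q(t=1) = 7×98 + 1050×4 + 506×5 + 15×60 + 2×129 = 686 + 4200 + 2530 + 900 + 258 = 8574
P = 8857 / 8574 × 100 = 103.3007
Fisher = √(L × P) = √(105.1165 × 103.3007) = 104.2046

104.20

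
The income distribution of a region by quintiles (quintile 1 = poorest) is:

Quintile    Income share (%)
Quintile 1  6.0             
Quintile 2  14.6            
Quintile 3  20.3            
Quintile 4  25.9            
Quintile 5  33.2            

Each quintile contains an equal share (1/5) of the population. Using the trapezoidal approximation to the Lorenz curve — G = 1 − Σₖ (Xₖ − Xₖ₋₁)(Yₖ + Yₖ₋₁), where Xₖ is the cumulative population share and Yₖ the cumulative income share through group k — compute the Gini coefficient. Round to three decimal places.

0.263

Cumulative income shares Yₖ: 0.0600, 0.2060, 0.4090, 0.6680, 1.0000
Σ (Xₖ−Xₖ₋₁)(Yₖ+Yₖ₋₁) = (1/5)(0.0600+0.0000) + (1/5)(0.2060+0.0600) + (1/5)(0.4090+0.2060) + (1/5)(0.6680+0.4090) + (1/5)(1.0000+0.6680)
  = 0.0120 + 0.0532 + 0.1230 + 0.2154 + 0.3336 = 0.7372
G = 1 − 0.7372 = 0.2628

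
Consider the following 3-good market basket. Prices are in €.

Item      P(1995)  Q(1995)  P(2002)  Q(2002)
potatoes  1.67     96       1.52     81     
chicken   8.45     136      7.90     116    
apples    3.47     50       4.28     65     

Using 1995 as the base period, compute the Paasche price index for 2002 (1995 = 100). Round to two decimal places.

Paasche price index uses current-period quantities as weights.
ΣP(2002)·Q(2002) = 1.52×81 + 7.90×116 + 4.28×65 = 123.12 + 916.4 + 278.2 = 1317.72
ΣP(1995)·Q(2002) = 1.67×81 + 8.45×116 + 3.47×65 = 135.27 + 980.2 + 225.55 = 1341.02
Index = 1317.72 / 1341.02 × 100 = 98.2625

98.26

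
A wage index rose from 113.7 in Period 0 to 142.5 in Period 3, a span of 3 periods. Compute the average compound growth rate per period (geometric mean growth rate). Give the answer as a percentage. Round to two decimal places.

7.82%

Growth factor = (142.5/113.7)^(1/3) = (1.253298)^(1/3) = 1.078164
Growth rate = 1.078164 − 1 = 0.078164 = 7.8164%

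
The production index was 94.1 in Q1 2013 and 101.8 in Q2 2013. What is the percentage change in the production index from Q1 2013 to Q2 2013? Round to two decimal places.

Change = (101.8 − 94.1) / 94.1 × 100
       = 7.7 / 94.1 × 100 = 8.1828%

8.18%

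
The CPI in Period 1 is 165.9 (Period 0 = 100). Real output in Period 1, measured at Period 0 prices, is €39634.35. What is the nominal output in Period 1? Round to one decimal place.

65753.4

Nominal = Real × (Index/100) = 39634.35 × (165.9/100)
        = 39634.35 × 1.659 = 65753.3867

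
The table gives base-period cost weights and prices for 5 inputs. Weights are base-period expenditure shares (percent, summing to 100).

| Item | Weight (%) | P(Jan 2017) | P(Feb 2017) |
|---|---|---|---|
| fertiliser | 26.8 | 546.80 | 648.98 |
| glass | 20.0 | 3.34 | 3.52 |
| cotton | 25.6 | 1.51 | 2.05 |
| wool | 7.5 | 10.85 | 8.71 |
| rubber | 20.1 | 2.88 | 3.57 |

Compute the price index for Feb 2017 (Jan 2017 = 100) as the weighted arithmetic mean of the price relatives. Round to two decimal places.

118.58

fertiliser: 26.8 × (648.98/546.80) = 26.8 × 1.186869 = 31.8081
glass: 20.0 × (3.52/3.34) = 20.0 × 1.053892 = 21.0778
cotton: 25.6 × (2.05/1.51) = 25.6 × 1.357616 = 34.7550
wool: 7.5 × (8.71/10.85) = 7.5 × 0.802765 = 6.0207
rubber: 20.1 × (3.57/2.88) = 20.1 × 1.239583 = 24.9156
Index = Σ wᵢ·(p₁ᵢ/p₀ᵢ) = 31.8081 + 21.0778 + 34.7550 + 6.0207 + 24.9156 = 118.5773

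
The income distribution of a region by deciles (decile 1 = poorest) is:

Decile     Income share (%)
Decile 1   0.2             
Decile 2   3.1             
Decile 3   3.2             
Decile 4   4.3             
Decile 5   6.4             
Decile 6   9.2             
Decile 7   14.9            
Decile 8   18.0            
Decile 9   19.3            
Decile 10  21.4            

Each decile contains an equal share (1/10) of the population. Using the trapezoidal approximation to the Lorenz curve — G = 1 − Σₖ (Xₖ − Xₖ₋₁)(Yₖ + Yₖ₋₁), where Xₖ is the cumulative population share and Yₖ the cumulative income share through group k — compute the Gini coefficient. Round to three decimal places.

Cumulative income shares Yₖ: 0.0020, 0.0330, 0.0650, 0.1080, 0.1720, 0.2640, 0.4130, 0.5930, 0.7860, 1.0000
Σ (Xₖ−Xₖ₋₁)(Yₖ+Yₖ₋₁) = (1/10)(0.0020+0.0000) + (1/10)(0.0330+0.0020) + (1/10)(0.0650+0.0330) + (1/10)(0.1080+0.0650) + (1/10)(0.1720+0.1080) + (1/10)(0.2640+0.1720) + (1/10)(0.4130+0.2640) + (1/10)(0.5930+0.4130) + (1/10)(0.7860+0.5930) + (1/10)(1.0000+0.7860)
  = 0.0002 + 0.0035 + 0.0098 + 0.0173 + 0.0280 + 0.0436 + 0.0677 + 0.1006 + 0.1379 + 0.1786 = 0.5872
G = 1 − 0.5872 = 0.4128

0.413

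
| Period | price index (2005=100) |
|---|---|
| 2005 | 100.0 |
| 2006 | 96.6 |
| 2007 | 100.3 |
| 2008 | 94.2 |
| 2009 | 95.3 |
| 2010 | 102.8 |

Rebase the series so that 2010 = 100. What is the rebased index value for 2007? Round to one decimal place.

Rebased(2007) = 100.3 / 102.8 × 100 = 97.5681

97.6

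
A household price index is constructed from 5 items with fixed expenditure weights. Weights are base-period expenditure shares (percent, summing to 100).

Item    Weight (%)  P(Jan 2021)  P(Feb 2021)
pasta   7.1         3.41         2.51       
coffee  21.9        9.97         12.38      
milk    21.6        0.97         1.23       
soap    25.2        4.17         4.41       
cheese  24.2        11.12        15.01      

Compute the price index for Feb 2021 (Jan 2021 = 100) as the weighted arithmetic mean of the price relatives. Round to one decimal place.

pasta: 7.1 × (2.51/3.41) = 7.1 × 0.736070 = 5.2261
coffee: 21.9 × (12.38/9.97) = 21.9 × 1.241725 = 27.1938
milk: 21.6 × (1.23/0.97) = 21.6 × 1.268041 = 27.3897
soap: 25.2 × (4.41/4.17) = 25.2 × 1.057554 = 26.6504
cheese: 24.2 × (15.01/11.12) = 24.2 × 1.349820 = 32.6656
Index = Σ wᵢ·(p₁ᵢ/p₀ᵢ) = 5.2261 + 27.1938 + 27.3897 + 26.6504 + 32.6656 = 119.1256

119.1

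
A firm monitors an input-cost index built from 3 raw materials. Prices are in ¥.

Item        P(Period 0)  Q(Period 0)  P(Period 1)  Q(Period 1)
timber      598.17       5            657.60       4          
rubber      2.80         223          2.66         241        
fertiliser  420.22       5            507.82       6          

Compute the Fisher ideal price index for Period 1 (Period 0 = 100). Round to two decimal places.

112.68

Laspeyres component (base-period weights):
ΣP(Period 1)Q(Period 0) = 657.60×5 + 2.66×223 + 507.82×5 = 3288 + 593.18 + 2539.1 = 6420.28
ΣP(Period 0)Q(Period 0) = 598.17×5 + 2.80×223 + 420.22×5 = 2990.85 + 624.4 + 2101.1 = 5716.35
L = 6420.28 / 5716.35 × 100 = 112.3143
Paasche component (current-period weights):
ΣP(Period 1)Q(Period 1) = 657.60×4 + 2.66×241 + 507.82×6 = 2630.4 + 641.06 + 3046.92 = 6318.38
ΣP(Period 0)Q(Period 1) = 598.17×4 + 2.80×241 + 420.22×6 = 2392.68 + 674.8 + 2521.32 = 5588.8
P = 6318.38 / 5588.8 × 100 = 113.0543
Fisher = √(L × P) = √(112.3143 × 113.0543) = 112.6837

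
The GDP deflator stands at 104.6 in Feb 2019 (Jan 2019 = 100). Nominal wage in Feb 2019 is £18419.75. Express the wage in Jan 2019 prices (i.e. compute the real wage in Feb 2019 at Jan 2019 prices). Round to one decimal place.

Real = Nominal ÷ (Index/100) = 18419.75 ÷ (104.6/100)
     = 18419.75 ÷ 1.046 = 17609.7036

17609.7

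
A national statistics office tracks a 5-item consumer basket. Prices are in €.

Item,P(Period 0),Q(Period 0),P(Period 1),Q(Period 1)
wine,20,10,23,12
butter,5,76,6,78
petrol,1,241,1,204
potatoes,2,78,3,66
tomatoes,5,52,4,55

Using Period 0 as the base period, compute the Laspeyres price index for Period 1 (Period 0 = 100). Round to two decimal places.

Laspeyres price index uses base-period quantities as weights.
ΣP(Period 1)·Q(Period 0) = 23×10 + 6×76 + 1×241 + 3×78 + 4×52 = 230 + 456 + 241 + 234 + 208 = 1369
ΣP(Period 0)·Q(Period 0) = 20×10 + 5×76 + 1×241 + 2×78 + 5×52 = 200 + 380 + 241 + 156 + 260 = 1237
Index = 1369 / 1237 × 100 = 110.6710

110.67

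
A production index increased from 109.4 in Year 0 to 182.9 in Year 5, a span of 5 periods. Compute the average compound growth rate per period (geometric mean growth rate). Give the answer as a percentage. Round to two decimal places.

10.83%

Growth factor = (182.9/109.4)^(1/5) = (1.671846)^(1/5) = 1.108254
Growth rate = 1.108254 − 1 = 0.108254 = 10.8254%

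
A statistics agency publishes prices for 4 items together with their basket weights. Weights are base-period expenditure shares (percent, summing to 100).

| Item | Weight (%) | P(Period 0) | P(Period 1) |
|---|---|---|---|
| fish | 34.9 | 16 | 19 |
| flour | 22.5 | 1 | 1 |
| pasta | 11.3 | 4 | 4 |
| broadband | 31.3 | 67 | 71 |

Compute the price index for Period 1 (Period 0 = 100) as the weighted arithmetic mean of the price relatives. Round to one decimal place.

fish: 34.9 × (19/16) = 34.9 × 1.187500 = 41.4438
flour: 22.5 × (1/1) = 22.5 × 1.000000 = 22.5000
pasta: 11.3 × (4/4) = 11.3 × 1.000000 = 11.3000
broadband: 31.3 × (71/67) = 31.3 × 1.059701 = 33.1687
Index = Σ wᵢ·(p₁ᵢ/p₀ᵢ) = 41.4438 + 22.5000 + 11.3000 + 33.1687 = 108.4124

108.4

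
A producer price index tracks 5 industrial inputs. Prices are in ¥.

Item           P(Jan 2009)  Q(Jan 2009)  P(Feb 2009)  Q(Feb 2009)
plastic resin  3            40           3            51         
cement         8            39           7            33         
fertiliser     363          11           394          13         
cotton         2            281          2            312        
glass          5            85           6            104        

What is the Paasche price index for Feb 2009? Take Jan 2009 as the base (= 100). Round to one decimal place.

107.5

Paasche price index uses current-period quantities as weights.
ΣP(Feb 2009)·Q(Feb 2009) = 3×51 + 7×33 + 394×13 + 2×312 + 6×104 = 153 + 231 + 5122 + 624 + 624 = 6754
ΣP(Jan 2009)·Q(Feb 2009) = 3×51 + 8×33 + 363×13 + 2×312 + 5×104 = 153 + 264 + 4719 + 624 + 520 = 6280
Index = 6754 / 6280 × 100 = 107.5478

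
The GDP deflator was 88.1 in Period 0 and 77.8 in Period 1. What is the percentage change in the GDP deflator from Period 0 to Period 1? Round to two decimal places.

-11.69%

Change = (77.8 − 88.1) / 88.1 × 100
       = -10.3 / 88.1 × 100 = -11.6913%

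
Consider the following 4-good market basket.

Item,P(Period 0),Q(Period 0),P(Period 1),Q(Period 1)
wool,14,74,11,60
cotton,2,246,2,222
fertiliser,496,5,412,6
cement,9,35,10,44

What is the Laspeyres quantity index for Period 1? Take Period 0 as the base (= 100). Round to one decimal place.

Laspeyres quantity index uses base-period prices as weights.
ΣP(Period 0)·Q(Period 1) = 14×60 + 2×222 + 496×6 + 9×44 = 840 + 444 + 2976 + 396 = 4656
ΣP(Period 0)·Q(Period 0) = 14×74 + 2×246 + 496×5 + 9×35 = 1036 + 492 + 2480 + 315 = 4323
Index = 4656 / 4323 × 100 = 107.7030

107.7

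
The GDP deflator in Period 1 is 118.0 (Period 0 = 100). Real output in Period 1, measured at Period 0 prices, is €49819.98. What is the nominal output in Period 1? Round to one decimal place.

58787.6

Nominal = Real × (Index/100) = 49819.98 × (118.0/100)
        = 49819.98 × 1.180 = 58787.5764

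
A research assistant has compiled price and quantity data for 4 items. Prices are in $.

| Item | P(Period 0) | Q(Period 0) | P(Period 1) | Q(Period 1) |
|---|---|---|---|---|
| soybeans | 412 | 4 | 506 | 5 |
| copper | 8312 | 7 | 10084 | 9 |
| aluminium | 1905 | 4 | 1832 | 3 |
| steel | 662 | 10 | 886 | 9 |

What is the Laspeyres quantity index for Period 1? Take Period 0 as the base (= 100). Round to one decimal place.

119.5

Laspeyres quantity index uses base-period prices as weights.
ΣP(Period 0)·Q(Period 1) = 412×5 + 8312×9 + 1905×3 + 662×9 = 2060 + 74808 + 5715 + 5958 = 88541
ΣP(Period 0)·Q(Period 0) = 412×4 + 8312×7 + 1905×4 + 662×10 = 1648 + 58184 + 7620 + 6620 = 74072
Index = 88541 / 74072 × 100 = 119.5337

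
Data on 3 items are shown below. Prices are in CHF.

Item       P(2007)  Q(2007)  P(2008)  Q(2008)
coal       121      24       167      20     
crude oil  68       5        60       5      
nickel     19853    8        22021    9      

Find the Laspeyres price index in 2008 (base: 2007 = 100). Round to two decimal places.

Laspeyres price index uses base-period quantities as weights.
ΣP(2008)·Q(2007) = 167×24 + 60×5 + 22021×8 = 4008 + 300 + 176168 = 180476
ΣP(2007)·Q(2007) = 121×24 + 68×5 + 19853×8 = 2904 + 340 + 158824 = 162068
Index = 180476 / 162068 × 100 = 111.3582

111.36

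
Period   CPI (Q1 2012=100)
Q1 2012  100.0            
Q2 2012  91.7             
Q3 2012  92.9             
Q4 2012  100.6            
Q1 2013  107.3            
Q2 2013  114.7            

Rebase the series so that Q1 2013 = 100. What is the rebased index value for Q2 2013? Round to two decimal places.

106.90

Rebased(Q2 2013) = 114.7 / 107.3 × 100 = 106.8966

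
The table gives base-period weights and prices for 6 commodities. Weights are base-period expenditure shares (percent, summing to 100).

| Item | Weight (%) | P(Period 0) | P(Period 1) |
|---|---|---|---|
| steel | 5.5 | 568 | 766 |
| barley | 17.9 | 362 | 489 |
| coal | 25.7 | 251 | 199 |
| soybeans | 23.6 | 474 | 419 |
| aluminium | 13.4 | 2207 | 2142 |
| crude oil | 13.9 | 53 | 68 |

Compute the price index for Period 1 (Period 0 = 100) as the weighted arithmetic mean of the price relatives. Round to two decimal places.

103.67

steel: 5.5 × (766/568) = 5.5 × 1.348592 = 7.4173
barley: 17.9 × (489/362) = 17.9 × 1.350829 = 24.1798
coal: 25.7 × (199/251) = 25.7 × 0.792829 = 20.3757
soybeans: 23.6 × (419/474) = 23.6 × 0.883966 = 20.8616
aluminium: 13.4 × (2142/2207) = 13.4 × 0.970548 = 13.0053
crude oil: 13.9 × (68/53) = 13.9 × 1.283019 = 17.8340
Index = Σ wᵢ·(p₁ᵢ/p₀ᵢ) = 7.4173 + 24.1798 + 20.3757 + 20.8616 + 13.0053 + 17.8340 = 103.6737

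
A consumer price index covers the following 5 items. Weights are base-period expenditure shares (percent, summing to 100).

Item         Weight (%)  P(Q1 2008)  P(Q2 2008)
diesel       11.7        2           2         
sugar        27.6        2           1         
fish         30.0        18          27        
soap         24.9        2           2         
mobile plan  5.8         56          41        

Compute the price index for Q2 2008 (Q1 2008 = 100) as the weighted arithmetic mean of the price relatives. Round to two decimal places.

diesel: 11.7 × (2/2) = 11.7 × 1.000000 = 11.7000
sugar: 27.6 × (1/2) = 27.6 × 0.500000 = 13.8000
fish: 30.0 × (27/18) = 30.0 × 1.500000 = 45.0000
soap: 24.9 × (2/2) = 24.9 × 1.000000 = 24.9000
mobile plan: 5.8 × (41/56) = 5.8 × 0.732143 = 4.2464
Index = Σ wᵢ·(p₁ᵢ/p₀ᵢ) = 11.7000 + 13.8000 + 45.0000 + 24.9000 + 4.2464 = 99.6464

99.65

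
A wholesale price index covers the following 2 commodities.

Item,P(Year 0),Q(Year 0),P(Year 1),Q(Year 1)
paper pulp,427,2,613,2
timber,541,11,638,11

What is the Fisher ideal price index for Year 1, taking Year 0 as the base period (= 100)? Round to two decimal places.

121.15

Laspeyres component (base-period weights):
ΣP(Year 1)Q(Year 0) = 613×2 + 638×11 = 1226 + 7018 = 8244
ΣP(Year 0)Q(Year 0) = 427×2 + 541×11 = 854 + 5951 = 6805
L = 8244 / 6805 × 100 = 121.1462
Paasche component (current-period weights):
ΣP(Year 1)Q(Year 1) = 613×2 + 638×11 = 1226 + 7018 = 8244
ΣP(Year 0)Q(Year 1) = 427×2 + 541×11 = 854 + 5951 = 6805
P = 8244 / 6805 × 100 = 121.1462
Fisher = √(L × P) = √(121.1462 × 121.1462) = 121.1462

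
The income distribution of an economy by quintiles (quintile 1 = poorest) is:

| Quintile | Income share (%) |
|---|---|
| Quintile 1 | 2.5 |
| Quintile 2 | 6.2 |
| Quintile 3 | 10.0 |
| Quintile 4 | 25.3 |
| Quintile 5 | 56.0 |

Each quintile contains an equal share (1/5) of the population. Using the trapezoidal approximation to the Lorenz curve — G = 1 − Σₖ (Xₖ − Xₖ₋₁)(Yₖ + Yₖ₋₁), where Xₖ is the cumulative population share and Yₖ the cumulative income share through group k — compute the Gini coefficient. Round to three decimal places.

0.504

Cumulative income shares Yₖ: 0.0250, 0.0870, 0.1870, 0.4400, 1.0000
Σ (Xₖ−Xₖ₋₁)(Yₖ+Yₖ₋₁) = (1/5)(0.0250+0.0000) + (1/5)(0.0870+0.0250) + (1/5)(0.1870+0.0870) + (1/5)(0.4400+0.1870) + (1/5)(1.0000+0.4400)
  = 0.0050 + 0.0224 + 0.0548 + 0.1254 + 0.2880 = 0.4956
G = 1 − 0.4956 = 0.5044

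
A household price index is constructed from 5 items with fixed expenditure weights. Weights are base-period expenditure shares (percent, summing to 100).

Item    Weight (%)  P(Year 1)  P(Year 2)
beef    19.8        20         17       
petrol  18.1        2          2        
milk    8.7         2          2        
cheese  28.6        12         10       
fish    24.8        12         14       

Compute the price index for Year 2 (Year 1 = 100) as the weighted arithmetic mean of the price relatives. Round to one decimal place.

96.4

beef: 19.8 × (17/20) = 19.8 × 0.850000 = 16.8300
petrol: 18.1 × (2/2) = 18.1 × 1.000000 = 18.1000
milk: 8.7 × (2/2) = 8.7 × 1.000000 = 8.7000
cheese: 28.6 × (10/12) = 28.6 × 0.833333 = 23.8333
fish: 24.8 × (14/12) = 24.8 × 1.166667 = 28.9333
Index = Σ wᵢ·(p₁ᵢ/p₀ᵢ) = 16.8300 + 18.1000 + 8.7000 + 23.8333 + 28.9333 = 96.3967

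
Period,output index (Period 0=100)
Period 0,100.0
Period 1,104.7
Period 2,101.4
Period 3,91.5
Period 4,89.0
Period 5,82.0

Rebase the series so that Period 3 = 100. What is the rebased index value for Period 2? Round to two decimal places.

Rebased(Period 2) = 101.4 / 91.5 × 100 = 110.8197

110.82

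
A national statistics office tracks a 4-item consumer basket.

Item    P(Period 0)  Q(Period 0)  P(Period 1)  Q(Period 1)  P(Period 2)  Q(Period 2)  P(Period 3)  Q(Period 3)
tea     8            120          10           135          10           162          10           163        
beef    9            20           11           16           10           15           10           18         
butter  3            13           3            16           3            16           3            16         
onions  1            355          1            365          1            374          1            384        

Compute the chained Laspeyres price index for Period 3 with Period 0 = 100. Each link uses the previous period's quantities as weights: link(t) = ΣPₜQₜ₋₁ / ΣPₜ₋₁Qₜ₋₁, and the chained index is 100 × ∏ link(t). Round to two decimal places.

Link Period 0→Period 1:
ΣP(Period 1)Q(Period 0) = 10×120 + 11×20 + 3×13 + 1×355 = 1200 + 220 + 39 + 355 = 1814
ΣP(Period 0)Q(Period 0) = 8×120 + 9×20 + 3×13 + 1×355 = 960 + 180 + 39 + 355 = 1534
link = 1814/1534 = 1.182529
Link Period 1→Period 2:
ΣP(Period 2)Q(Period 1) = 10×135 + 10×16 + 3×16 + 1×365 = 1350 + 160 + 48 + 365 = 1923
ΣP(Period 1)Q(Period 1) = 10×135 + 11×16 + 3×16 + 1×365 = 1350 + 176 + 48 + 365 = 1939
link = 1923/1939 = 0.991748
Link Period 2→Period 3:
ΣP(Period 3)Q(Period 2) = 10×162 + 10×15 + 3×16 + 1×374 = 1620 + 150 + 48 + 374 = 2192
ΣP(Period 2)Q(Period 2) = 10×162 + 10×15 + 3×16 + 1×374 = 1620 + 150 + 48 + 374 = 2192
link = 2192/2192 = 1.000000
Chained index = 100 × 1.182529 × 0.991748 × 1.000000 = 117.2771

117.28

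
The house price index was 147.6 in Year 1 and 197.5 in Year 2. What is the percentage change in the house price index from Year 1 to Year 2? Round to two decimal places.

33.81%

Change = (197.5 − 147.6) / 147.6 × 100
       = 49.9 / 147.6 × 100 = 33.8076%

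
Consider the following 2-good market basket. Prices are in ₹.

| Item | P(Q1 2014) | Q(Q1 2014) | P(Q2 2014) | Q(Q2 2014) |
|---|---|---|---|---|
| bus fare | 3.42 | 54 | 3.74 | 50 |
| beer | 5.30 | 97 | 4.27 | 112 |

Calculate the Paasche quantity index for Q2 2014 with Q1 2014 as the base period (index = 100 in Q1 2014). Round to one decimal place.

108.0

Paasche quantity index uses current-period prices as weights.
ΣP(Q2 2014)·Q(Q2 2014) = 3.74×50 + 4.27×112 = 187 + 478.24 = 665.24
ΣP(Q2 2014)·Q(Q1 2014) = 3.74×54 + 4.27×97 = 201.96 + 414.19 = 616.15
Index = 665.24 / 616.15 × 100 = 107.9672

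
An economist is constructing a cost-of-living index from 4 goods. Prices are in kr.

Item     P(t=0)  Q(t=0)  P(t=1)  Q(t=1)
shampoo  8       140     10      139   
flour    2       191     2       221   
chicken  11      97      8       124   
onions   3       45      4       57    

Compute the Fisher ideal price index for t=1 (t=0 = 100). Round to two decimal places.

100.02

Laspeyres component (base-period weights):
ΣP(t=1)Q(t=0) = 10×140 + 2×191 + 8×97 + 4×45 = 1400 + 382 + 776 + 180 = 2738
ΣP(t=0)Q(t=0) = 8×140 + 2×191 + 11×97 + 3×45 = 1120 + 382 + 1067 + 135 = 2704
L = 2738 / 2704 × 100 = 101.2574
Paasche component (current-period weights):
ΣP(t=1)Q(t=1) = 10×139 + 2×221 + 8×124 + 4×57 = 1390 + 442 + 992 + 228 = 3052
ΣP(t=0)Q(t=1) = 8×139 + 2×221 + 11×124 + 3×57 = 1112 + 442 + 1364 + 171 = 3089
P = 3052 / 3089 × 100 = 98.8022
Fisher = √(L × P) = √(101.2574 × 98.8022) = 100.0223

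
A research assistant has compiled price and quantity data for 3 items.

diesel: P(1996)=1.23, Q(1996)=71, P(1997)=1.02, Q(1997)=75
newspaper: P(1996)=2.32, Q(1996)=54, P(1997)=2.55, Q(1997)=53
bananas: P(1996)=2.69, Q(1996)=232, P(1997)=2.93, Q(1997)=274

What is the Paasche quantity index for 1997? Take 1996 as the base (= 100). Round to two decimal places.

Paasche quantity index uses current-period prices as weights.
ΣP(1997)·Q(1997) = 1.02×75 + 2.55×53 + 2.93×274 = 76.5 + 135.15 + 802.82 = 1014.47
ΣP(1997)·Q(1996) = 1.02×71 + 2.55×54 + 2.93×232 = 72.42 + 137.7 + 679.76 = 889.88
Index = 1014.47 / 889.88 × 100 = 114.0008

114.00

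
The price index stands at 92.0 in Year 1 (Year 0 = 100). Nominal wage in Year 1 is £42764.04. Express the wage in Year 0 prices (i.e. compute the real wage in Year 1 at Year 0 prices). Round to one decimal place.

46482.7

Real = Nominal ÷ (Index/100) = 42764.04 ÷ (92.0/100)
     = 42764.04 ÷ 0.920 = 46482.6522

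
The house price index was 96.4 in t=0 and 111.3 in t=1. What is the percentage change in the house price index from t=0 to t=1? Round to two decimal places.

Change = (111.3 − 96.4) / 96.4 × 100
       = 14.9 / 96.4 × 100 = 15.4564%

15.46%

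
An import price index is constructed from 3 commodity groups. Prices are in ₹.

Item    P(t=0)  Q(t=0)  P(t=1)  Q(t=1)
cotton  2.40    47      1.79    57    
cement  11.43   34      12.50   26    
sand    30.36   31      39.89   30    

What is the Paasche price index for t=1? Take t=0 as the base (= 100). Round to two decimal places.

Paasche price index uses current-period quantities as weights.
ΣP(t=1)·Q(t=1) = 1.79×57 + 12.50×26 + 39.89×30 = 102.03 + 325 + 1196.7 = 1623.73
ΣP(t=0)·Q(t=1) = 2.40×57 + 11.43×26 + 30.36×30 = 136.8 + 297.18 + 910.8 = 1344.78
Index = 1623.73 / 1344.78 × 100 = 120.7432

120.74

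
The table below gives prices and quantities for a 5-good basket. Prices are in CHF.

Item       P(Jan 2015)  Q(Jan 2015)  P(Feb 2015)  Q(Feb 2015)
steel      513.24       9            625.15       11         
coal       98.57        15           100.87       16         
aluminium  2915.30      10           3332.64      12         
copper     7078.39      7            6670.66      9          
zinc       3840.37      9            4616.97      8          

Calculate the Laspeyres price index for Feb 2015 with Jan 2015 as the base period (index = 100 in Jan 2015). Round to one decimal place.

Laspeyres price index uses base-period quantities as weights.
ΣP(Feb 2015)·Q(Jan 2015) = 625.15×9 + 100.87×15 + 3332.64×10 + 6670.66×7 + 4616.97×9 = 5626.35 + 1513.05 + 33326.4 + 46694.62 + 41552.73 = 128713.15
ΣP(Jan 2015)·Q(Jan 2015) = 513.24×9 + 98.57×15 + 2915.30×10 + 7078.39×7 + 3840.37×9 = 4619.16 + 1478.55 + 29153 + 49548.73 + 34563.33 = 119362.77
Index = 128713.15 / 119362.77 × 100 = 107.8336

107.8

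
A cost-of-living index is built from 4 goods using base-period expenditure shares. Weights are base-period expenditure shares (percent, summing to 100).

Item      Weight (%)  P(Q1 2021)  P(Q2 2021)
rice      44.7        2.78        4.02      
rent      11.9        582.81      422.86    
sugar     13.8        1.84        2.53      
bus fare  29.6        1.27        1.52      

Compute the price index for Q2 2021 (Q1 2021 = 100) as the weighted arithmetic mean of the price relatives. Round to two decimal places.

rice: 44.7 × (4.02/2.78) = 44.7 × 1.446043 = 64.6381
rent: 11.9 × (422.86/582.81) = 11.9 × 0.725554 = 8.6341
sugar: 13.8 × (2.53/1.84) = 13.8 × 1.375000 = 18.9750
bus fare: 29.6 × (1.52/1.27) = 29.6 × 1.196850 = 35.4268
Index = Σ wᵢ·(p₁ᵢ/p₀ᵢ) = 64.6381 + 8.6341 + 18.9750 + 35.4268 = 127.6740

127.67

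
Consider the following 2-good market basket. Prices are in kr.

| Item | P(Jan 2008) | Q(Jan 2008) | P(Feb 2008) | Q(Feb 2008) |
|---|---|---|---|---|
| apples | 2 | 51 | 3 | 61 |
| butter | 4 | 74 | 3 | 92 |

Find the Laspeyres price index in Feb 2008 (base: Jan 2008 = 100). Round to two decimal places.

94.22

Laspeyres price index uses base-period quantities as weights.
ΣP(Feb 2008)·Q(Jan 2008) = 3×51 + 3×74 = 153 + 222 = 375
ΣP(Jan 2008)·Q(Jan 2008) = 2×51 + 4×74 = 102 + 296 = 398
Index = 375 / 398 × 100 = 94.2211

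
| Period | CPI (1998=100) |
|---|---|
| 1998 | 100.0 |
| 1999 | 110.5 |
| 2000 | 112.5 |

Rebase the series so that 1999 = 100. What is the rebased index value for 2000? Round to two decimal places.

Rebased(2000) = 112.5 / 110.5 × 100 = 101.8100

101.81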